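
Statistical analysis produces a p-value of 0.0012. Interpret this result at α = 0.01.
Since p = 0.0012 < α = 0.01, reject H₀.
There is sufficient evidence to reject the null hypothesis; the result is statistically significant at the 0.01 level.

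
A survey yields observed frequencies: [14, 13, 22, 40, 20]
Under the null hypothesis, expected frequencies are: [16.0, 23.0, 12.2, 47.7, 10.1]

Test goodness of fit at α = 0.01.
Chi-square goodness of fit test:
H₀: observed counts match expected distribution
H₁: observed counts differ from expected distribution
df = k - 1 = 4
χ² = Σ(O - E)²/E
   = (14 - 16.0)²/16.0 + (13 - 23.0)²/23.0 + (22 - 12.2)²/12.2 + (40 - 47.7)²/47.7 + (20 - 10.1)²/10.1
   = 0.250 + 4.348 + 7.872 + 1.243 + 9.704
   = 23.42
p-value = 0.0001

Since p-value < α = 0.01, we reject H₀.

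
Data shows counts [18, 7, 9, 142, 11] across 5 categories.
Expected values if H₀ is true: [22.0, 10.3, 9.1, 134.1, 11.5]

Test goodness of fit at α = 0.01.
Chi-square goodness of fit test:
H₀: observed counts match expected distribution
H₁: observed counts differ from expected distribution
df = k - 1 = 4
χ² = Σ(O - E)²/E
   = (18 - 22.0)²/22.0 + (7 - 10.3)²/10.3 + (9 - 9.1)²/9.1 + (142 - 134.1)²/134.1 + (11 - 11.5)²/11.5
   = 0.727 + 1.057 + 0.001 + 0.465 + 0.022
   = 2.27
p-value = 0.6857

Since p-value > α = 0.01, we fail to reject H₀.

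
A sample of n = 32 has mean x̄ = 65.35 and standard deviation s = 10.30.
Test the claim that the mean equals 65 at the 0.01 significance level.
One-sample t-test:
H₀: μ = 65
H₁: μ ≠ 65
df = n - 1 = 31
t = (x̄ - μ₀) / (s/√n) = (65.35 - 65) / (10.30/√32) = 0.192
p-value = 0.8488

Since p-value > α = 0.01, we fail to reject H₀.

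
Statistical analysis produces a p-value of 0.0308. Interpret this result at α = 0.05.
Since p = 0.0308 < α = 0.05, reject H₀.
There is sufficient evidence to reject the null hypothesis; the result is statistically significant at the 0.05 level.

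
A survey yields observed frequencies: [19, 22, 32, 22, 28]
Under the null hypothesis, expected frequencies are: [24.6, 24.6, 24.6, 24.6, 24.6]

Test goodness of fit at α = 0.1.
Chi-square goodness of fit test:
H₀: observed counts match expected distribution
H₁: observed counts differ from expected distribution
df = k - 1 = 4
χ² = Σ(O - E)²/E
   = (19 - 24.6)²/24.6 + (22 - 24.6)²/24.6 + (32 - 24.6)²/24.6 + (22 - 24.6)²/24.6 + (28 - 24.6)²/24.6
   = 1.275 + 0.275 + 2.226 + 0.275 + 0.470
   = 4.52
p-value = 0.3401

Since p-value > α = 0.1, we fail to reject H₀.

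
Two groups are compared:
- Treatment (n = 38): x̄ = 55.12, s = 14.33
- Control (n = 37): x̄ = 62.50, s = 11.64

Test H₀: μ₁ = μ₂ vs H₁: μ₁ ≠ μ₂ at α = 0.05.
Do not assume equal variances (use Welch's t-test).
Welch's two-sample t-test:
H₀: μ₁ = μ₂
H₁: μ₁ ≠ μ₂
s₁²/n₁ = 14.33²/38 = 5.4039,  s₂²/n₂ = 11.64²/37 = 3.6619
SE = √(s₁²/n₁ + s₂²/n₂) = √(5.4039 + 3.6619) = 3.0109
df (Welch-Satterthwaite) = (s₁²/n₁ + s₂²/n₂)² / [(s₁²/n₁)²/(n₁-1) + (s₂²/n₂)²/(n₂-1)] ≈ 70.75
t = (x̄₁ - x̄₂) / SE = (55.12 - 62.50) / 3.0109 = -7.38 / 3.0109 = -2.451
p-value = 0.0167

Since p-value < α = 0.05, we reject H₀.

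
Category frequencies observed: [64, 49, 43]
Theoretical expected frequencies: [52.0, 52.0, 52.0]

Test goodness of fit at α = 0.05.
Chi-square goodness of fit test:
H₀: observed counts match expected distribution
H₁: observed counts differ from expected distribution
df = k - 1 = 2
χ² = Σ(O - E)²/E
   = (64 - 52.0)²/52.0 + (49 - 52.0)²/52.0 + (43 - 52.0)²/52.0
   = 2.769 + 0.173 + 1.558
   = 4.50
p-value = 0.1054

Since p-value > α = 0.05, we fail to reject H₀.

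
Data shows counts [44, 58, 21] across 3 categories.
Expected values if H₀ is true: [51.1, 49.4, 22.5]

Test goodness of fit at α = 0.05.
Chi-square goodness of fit test:
H₀: observed counts match expected distribution
H₁: observed counts differ from expected distribution
df = k - 1 = 2
χ² = Σ(O - E)²/E
   = (44 - 51.1)²/51.1 + (58 - 49.4)²/49.4 + (21 - 22.5)²/22.5
   = 0.986 + 1.497 + 0.100
   = 2.58
p-value = 0.2748

Since p-value > α = 0.05, we fail to reject H₀.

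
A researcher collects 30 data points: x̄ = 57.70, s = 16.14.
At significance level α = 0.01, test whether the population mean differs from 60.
One-sample t-test:
H₀: μ = 60
H₁: μ ≠ 60
df = n - 1 = 29
t = (x̄ - μ₀) / (s/√n) = (57.70 - 60) / (16.14/√30) = -0.781
p-value = 0.4414

Since p-value > α = 0.01, we fail to reject H₀.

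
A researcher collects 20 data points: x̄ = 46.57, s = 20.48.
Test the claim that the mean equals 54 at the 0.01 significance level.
One-sample t-test:
H₀: μ = 54
H₁: μ ≠ 54
df = n - 1 = 19
t = (x̄ - μ₀) / (s/√n) = (46.57 - 54) / (20.48/√20) = -1.622
p-value = 0.1212

Since p-value > α = 0.01, we fail to reject H₀.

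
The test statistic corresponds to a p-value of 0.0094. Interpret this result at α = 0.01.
Since p = 0.0094 < α = 0.01, reject H₀.
There is sufficient evidence to reject the null hypothesis; the result is statistically significant at the 0.01 level.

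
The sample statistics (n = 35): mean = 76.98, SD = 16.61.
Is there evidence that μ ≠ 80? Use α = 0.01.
One-sample t-test:
H₀: μ = 80
H₁: μ ≠ 80
df = n - 1 = 34
t = (x̄ - μ₀) / (s/√n) = (76.98 - 80) / (16.61/√35) = -1.076
p-value = 0.2897

Since p-value > α = 0.01, we fail to reject H₀.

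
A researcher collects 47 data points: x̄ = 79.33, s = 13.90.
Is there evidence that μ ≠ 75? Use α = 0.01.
One-sample t-test:
H₀: μ = 75
H₁: μ ≠ 75
df = n - 1 = 46
t = (x̄ - μ₀) / (s/√n) = (79.33 - 75) / (13.90/√47) = 2.136
p-value = 0.0381

Since p-value > α = 0.01, we fail to reject H₀.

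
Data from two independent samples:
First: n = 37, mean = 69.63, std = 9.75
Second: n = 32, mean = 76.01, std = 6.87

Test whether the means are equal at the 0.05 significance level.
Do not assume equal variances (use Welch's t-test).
Welch's two-sample t-test:
H₀: μ₁ = μ₂
H₁: μ₁ ≠ μ₂
s₁²/n₁ = 9.75²/37 = 2.5693,  s₂²/n₂ = 6.87²/32 = 1.4749
SE = √(s₁²/n₁ + s₂²/n₂) = √(2.5693 + 1.4749) = 2.0110
df (Welch-Satterthwaite) = (s₁²/n₁ + s₂²/n₂)² / [(s₁²/n₁)²/(n₁-1) + (s₂²/n₂)²/(n₂-1)] ≈ 64.51
t = (x̄₁ - x̄₂) / SE = (69.63 - 76.01) / 2.0110 = -6.38 / 2.0110 = -3.173
p-value = 0.0023

Since p-value < α = 0.05, we reject H₀.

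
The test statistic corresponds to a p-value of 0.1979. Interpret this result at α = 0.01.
Since p = 0.1979 > α = 0.01, fail to reject H₀.
There is insufficient evidence to reject the null hypothesis; the result is not statistically significant at the 0.01 level.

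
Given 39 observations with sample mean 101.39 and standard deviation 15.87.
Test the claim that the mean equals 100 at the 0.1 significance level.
One-sample t-test:
H₀: μ = 100
H₁: μ ≠ 100
df = n - 1 = 38
t = (x̄ - μ₀) / (s/√n) = (101.39 - 100) / (15.87/√39) = 0.547
p-value = 0.5876

Since p-value > α = 0.1, we fail to reject H₀.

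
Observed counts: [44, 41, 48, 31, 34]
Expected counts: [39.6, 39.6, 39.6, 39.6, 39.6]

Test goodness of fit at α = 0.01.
Chi-square goodness of fit test:
H₀: observed counts match expected distribution
H₁: observed counts differ from expected distribution
df = k - 1 = 4
χ² = Σ(O - E)²/E
   = (44 - 39.6)²/39.6 + (41 - 39.6)²/39.6 + (48 - 39.6)²/39.6 + (31 - 39.6)²/39.6 + (34 - 39.6)²/39.6
   = 0.489 + 0.049 + 1.782 + 1.868 + 0.792
   = 4.98
p-value = 0.2894

Since p-value > α = 0.01, we fail to reject H₀.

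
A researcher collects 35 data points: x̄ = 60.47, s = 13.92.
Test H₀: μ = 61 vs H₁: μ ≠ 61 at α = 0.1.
One-sample t-test:
H₀: μ = 61
H₁: μ ≠ 61
df = n - 1 = 34
t = (x̄ - μ₀) / (s/√n) = (60.47 - 61) / (13.92/√35) = -0.225
p-value = 0.8231

Since p-value > α = 0.1, we fail to reject H₀.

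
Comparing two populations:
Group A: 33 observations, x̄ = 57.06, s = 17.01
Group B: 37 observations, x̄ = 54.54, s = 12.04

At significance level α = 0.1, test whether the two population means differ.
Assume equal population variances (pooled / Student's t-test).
Student's two-sample t-test (equal variances):
H₀: μ₁ = μ₂
H₁: μ₁ ≠ μ₂
df = n₁ + n₂ - 2 = 68
Pooled variance s_p² = [(n₁-1)s₁² + (n₂-1)s₂²] / (n₁ + n₂ - 2) = [(32)(17.01²) + (36)(12.04²)] / 68 = 212.9044
SE = √(s_p²(1/n₁ + 1/n₂)) = √(212.9044 × (1/33 + 1/37)) = 3.4937
t = (x̄₁ - x̄₂) / SE = (57.06 - 54.54) / 3.4937 = 2.52 / 3.4937 = 0.721
p-value = 0.4732

Since p-value > α = 0.1, we fail to reject H₀.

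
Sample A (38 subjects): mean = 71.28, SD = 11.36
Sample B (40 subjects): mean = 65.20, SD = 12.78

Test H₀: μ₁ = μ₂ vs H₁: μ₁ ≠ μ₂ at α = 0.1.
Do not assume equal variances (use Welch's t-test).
Welch's two-sample t-test:
H₀: μ₁ = μ₂
H₁: μ₁ ≠ μ₂
s₁²/n₁ = 11.36²/38 = 3.3960,  s₂²/n₂ = 12.78²/40 = 4.0832
SE = √(s₁²/n₁ + s₂²/n₂) = √(3.3960 + 4.0832) = 2.7348
df (Welch-Satterthwaite) = (s₁²/n₁ + s₂²/n₂)² / [(s₁²/n₁)²/(n₁-1) + (s₂²/n₂)²/(n₂-1)] ≈ 75.67
t = (x̄₁ - x̄₂) / SE = (71.28 - 65.20) / 2.7348 = 6.08 / 2.7348 = 2.223
p-value = 0.0292

Since p-value < α = 0.1, we reject H₀.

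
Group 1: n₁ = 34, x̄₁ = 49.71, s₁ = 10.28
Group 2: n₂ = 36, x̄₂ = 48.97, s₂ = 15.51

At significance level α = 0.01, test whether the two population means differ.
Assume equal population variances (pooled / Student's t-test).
Student's two-sample t-test (equal variances):
H₀: μ₁ = μ₂
H₁: μ₁ ≠ μ₂
df = n₁ + n₂ - 2 = 68
Pooled variance s_p² = [(n₁-1)s₁² + (n₂-1)s₂²] / (n₁ + n₂ - 2) = [(33)(10.28²) + (35)(15.51²)] / 68 = 175.1028
SE = √(s_p²(1/n₁ + 1/n₂)) = √(175.1028 × (1/34 + 1/36)) = 3.1645
t = (x̄₁ - x̄₂) / SE = (49.71 - 48.97) / 3.1645 = 0.74 / 3.1645 = 0.234
p-value = 0.8158

Since p-value > α = 0.01, we fail to reject H₀.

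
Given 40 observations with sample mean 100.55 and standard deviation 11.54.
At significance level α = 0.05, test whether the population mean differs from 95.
One-sample t-test:
H₀: μ = 95
H₁: μ ≠ 95
df = n - 1 = 39
t = (x̄ - μ₀) / (s/√n) = (100.55 - 95) / (11.54/√40) = 3.042
p-value = 0.0042

Since p-value < α = 0.05, we reject H₀.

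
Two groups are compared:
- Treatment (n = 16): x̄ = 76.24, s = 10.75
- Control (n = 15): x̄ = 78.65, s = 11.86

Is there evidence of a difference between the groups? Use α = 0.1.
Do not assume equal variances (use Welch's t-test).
Welch's two-sample t-test:
H₀: μ₁ = μ₂
H₁: μ₁ ≠ μ₂
s₁²/n₁ = 10.75²/16 = 7.2227,  s₂²/n₂ = 11.86²/15 = 9.3773
SE = √(s₁²/n₁ + s₂²/n₂) = √(7.2227 + 9.3773) = 4.0743
df (Welch-Satterthwaite) = (s₁²/n₁ + s₂²/n₂)² / [(s₁²/n₁)²/(n₁-1) + (s₂²/n₂)²/(n₂-1)] ≈ 28.24
t = (x̄₁ - x̄₂) / SE = (76.24 - 78.65) / 4.0743 = -2.41 / 4.0743 = -0.592
p-value = 0.5589

Since p-value > α = 0.1, we fail to reject H₀.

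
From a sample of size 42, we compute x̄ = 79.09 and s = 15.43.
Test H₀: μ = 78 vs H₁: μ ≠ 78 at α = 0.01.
One-sample t-test:
H₀: μ = 78
H₁: μ ≠ 78
df = n - 1 = 41
t = (x̄ - μ₀) / (s/√n) = (79.09 - 78) / (15.43/√42) = 0.458
p-value = 0.6495

Since p-value > α = 0.01, we fail to reject H₀.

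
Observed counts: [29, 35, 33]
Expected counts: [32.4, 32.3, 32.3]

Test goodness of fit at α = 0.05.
Chi-square goodness of fit test:
H₀: observed counts match expected distribution
H₁: observed counts differ from expected distribution
df = k - 1 = 2
χ² = Σ(O - E)²/E
   = (29 - 32.4)²/32.4 + (35 - 32.3)²/32.3 + (33 - 32.3)²/32.3
   = 0.357 + 0.226 + 0.015
   = 0.60
p-value = 0.7417

Since p-value > α = 0.05, we fail to reject H₀.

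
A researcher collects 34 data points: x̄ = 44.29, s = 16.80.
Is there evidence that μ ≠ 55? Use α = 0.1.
One-sample t-test:
H₀: μ = 55
H₁: μ ≠ 55
df = n - 1 = 33
t = (x̄ - μ₀) / (s/√n) = (44.29 - 55) / (16.80/√34) = -3.717
p-value = 0.0007

Since p-value < α = 0.1, we reject H₀.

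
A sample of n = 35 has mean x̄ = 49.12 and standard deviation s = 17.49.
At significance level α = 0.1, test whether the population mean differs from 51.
One-sample t-test:
H₀: μ = 51
H₁: μ ≠ 51
df = n - 1 = 34
t = (x̄ - μ₀) / (s/√n) = (49.12 - 51) / (17.49/√35) = -0.636
p-value = 0.5291

Since p-value > α = 0.1, we fail to reject H₀.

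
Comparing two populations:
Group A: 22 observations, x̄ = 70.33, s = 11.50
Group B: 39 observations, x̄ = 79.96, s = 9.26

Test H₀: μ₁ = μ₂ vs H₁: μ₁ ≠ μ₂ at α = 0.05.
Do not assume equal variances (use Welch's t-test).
Welch's two-sample t-test:
H₀: μ₁ = μ₂
H₁: μ₁ ≠ μ₂
s₁²/n₁ = 11.50²/22 = 6.0114,  s₂²/n₂ = 9.26²/39 = 2.1987
SE = √(s₁²/n₁ + s₂²/n₂) = √(6.0114 + 2.1987) = 2.8653
df (Welch-Satterthwaite) = (s₁²/n₁ + s₂²/n₂)² / [(s₁²/n₁)²/(n₁-1) + (s₂²/n₂)²/(n₂-1)] ≈ 36.47
t = (x̄₁ - x̄₂) / SE = (70.33 - 79.96) / 2.8653 = -9.63 / 2.8653 = -3.361
p-value = 0.0018

Since p-value < α = 0.05, we reject H₀.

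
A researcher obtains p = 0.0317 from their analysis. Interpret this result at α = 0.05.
Since p = 0.0317 < α = 0.05, reject H₀.
There is sufficient evidence to reject the null hypothesis; the result is statistically significant at the 0.05 level.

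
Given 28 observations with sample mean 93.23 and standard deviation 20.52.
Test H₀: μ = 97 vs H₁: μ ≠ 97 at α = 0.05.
One-sample t-test:
H₀: μ = 97
H₁: μ ≠ 97
df = n - 1 = 27
t = (x̄ - μ₀) / (s/√n) = (93.23 - 97) / (20.52/√28) = -0.972
p-value = 0.3396

Since p-value > α = 0.05, we fail to reject H₀.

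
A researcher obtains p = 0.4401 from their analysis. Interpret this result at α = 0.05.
Since p = 0.4401 > α = 0.05, fail to reject H₀.
There is insufficient evidence to reject the null hypothesis; the result is not statistically significant at the 0.05 level.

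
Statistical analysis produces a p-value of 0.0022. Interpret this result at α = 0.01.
Since p = 0.0022 < α = 0.01, reject H₀.
There is sufficient evidence to reject the null hypothesis; the result is statistically significant at the 0.01 level.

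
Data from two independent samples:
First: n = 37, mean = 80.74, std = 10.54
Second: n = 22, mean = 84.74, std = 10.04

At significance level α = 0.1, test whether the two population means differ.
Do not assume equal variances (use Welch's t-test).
Welch's two-sample t-test:
H₀: μ₁ = μ₂
H₁: μ₁ ≠ μ₂
s₁²/n₁ = 10.54²/37 = 3.0025,  s₂²/n₂ = 10.04²/22 = 4.5819
SE = √(s₁²/n₁ + s₂²/n₂) = √(3.0025 + 4.5819) = 2.7540
df (Welch-Satterthwaite) = (s₁²/n₁ + s₂²/n₂)² / [(s₁²/n₁)²/(n₁-1) + (s₂²/n₂)²/(n₂-1)] ≈ 46.01
t = (x̄₁ - x̄₂) / SE = (80.74 - 84.74) / 2.7540 = -4.00 / 2.7540 = -1.452
p-value = 0.1532

Since p-value > α = 0.1, we fail to reject H₀.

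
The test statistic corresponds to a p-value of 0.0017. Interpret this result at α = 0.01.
Since p = 0.0017 < α = 0.01, reject H₀.
There is sufficient evidence to reject the null hypothesis; the result is statistically significant at the 0.01 level.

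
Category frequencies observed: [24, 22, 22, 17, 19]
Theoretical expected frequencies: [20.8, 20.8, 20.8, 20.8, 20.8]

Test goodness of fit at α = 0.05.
Chi-square goodness of fit test:
H₀: observed counts match expected distribution
H₁: observed counts differ from expected distribution
df = k - 1 = 4
χ² = Σ(O - E)²/E
   = (24 - 20.8)²/20.8 + (22 - 20.8)²/20.8 + (22 - 20.8)²/20.8 + (17 - 20.8)²/20.8 + (19 - 20.8)²/20.8
   = 0.492 + 0.069 + 0.069 + 0.694 + 0.156
   = 1.48
p-value = 0.8300

Since p-value > α = 0.05, we fail to reject H₀.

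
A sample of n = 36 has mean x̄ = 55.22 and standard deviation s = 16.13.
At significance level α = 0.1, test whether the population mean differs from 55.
One-sample t-test:
H₀: μ = 55
H₁: μ ≠ 55
df = n - 1 = 35
t = (x̄ - μ₀) / (s/√n) = (55.22 - 55) / (16.13/√36) = 0.082
p-value = 0.9352

Since p-value > α = 0.1, we fail to reject H₀.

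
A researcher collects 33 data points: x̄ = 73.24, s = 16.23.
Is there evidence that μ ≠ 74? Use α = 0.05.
One-sample t-test:
H₀: μ = 74
H₁: μ ≠ 74
df = n - 1 = 32
t = (x̄ - μ₀) / (s/√n) = (73.24 - 74) / (16.23/√33) = -0.269
p-value = 0.7897

Since p-value > α = 0.05, we fail to reject H₀.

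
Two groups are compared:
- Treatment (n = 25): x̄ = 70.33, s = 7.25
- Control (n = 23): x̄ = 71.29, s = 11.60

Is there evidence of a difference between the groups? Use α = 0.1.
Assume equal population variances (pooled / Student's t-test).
Student's two-sample t-test (equal variances):
H₀: μ₁ = μ₂
H₁: μ₁ ≠ μ₂
df = n₁ + n₂ - 2 = 46
Pooled variance s_p² = [(n₁-1)s₁² + (n₂-1)s₂²] / (n₁ + n₂ - 2) = [(24)(7.25²) + (22)(11.60²)] / 46 = 91.7787
SE = √(s_p²(1/n₁ + 1/n₂)) = √(91.7787 × (1/25 + 1/23)) = 2.7679
t = (x̄₁ - x̄₂) / SE = (70.33 - 71.29) / 2.7679 = -0.96 / 2.7679 = -0.347
p-value = 0.7303

Since p-value > α = 0.1, we fail to reject H₀.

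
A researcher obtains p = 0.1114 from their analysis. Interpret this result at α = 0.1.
Since p = 0.1114 > α = 0.1, fail to reject H₀.
There is insufficient evidence to reject the null hypothesis; the result is not statistically significant at the 0.1 level.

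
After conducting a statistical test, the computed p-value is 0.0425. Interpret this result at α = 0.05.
Since p = 0.0425 < α = 0.05, reject H₀.
There is sufficient evidence to reject the null hypothesis; the result is statistically significant at the 0.05 level.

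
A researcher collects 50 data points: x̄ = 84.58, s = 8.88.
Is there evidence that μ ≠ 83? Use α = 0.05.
One-sample t-test:
H₀: μ = 83
H₁: μ ≠ 83
df = n - 1 = 49
t = (x̄ - μ₀) / (s/√n) = (84.58 - 83) / (8.88/√50) = 1.258
p-value = 0.2143

Since p-value > α = 0.05, we fail to reject H₀.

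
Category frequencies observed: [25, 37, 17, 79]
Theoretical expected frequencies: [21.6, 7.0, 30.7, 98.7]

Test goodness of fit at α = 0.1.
Chi-square goodness of fit test:
H₀: observed counts match expected distribution
H₁: observed counts differ from expected distribution
df = k - 1 = 3
χ² = Σ(O - E)²/E
   = (25 - 21.6)²/21.6 + (37 - 7.0)²/7.0 + (17 - 30.7)²/30.7 + (79 - 98.7)²/98.7
   = 0.535 + 128.571 + 6.114 + 3.932
   = 139.15
p-value < 0.0001

Since p-value < α = 0.1, we reject H₀.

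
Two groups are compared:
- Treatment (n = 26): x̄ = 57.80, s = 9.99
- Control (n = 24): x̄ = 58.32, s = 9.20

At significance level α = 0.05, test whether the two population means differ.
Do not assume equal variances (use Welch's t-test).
Welch's two-sample t-test:
H₀: μ₁ = μ₂
H₁: μ₁ ≠ μ₂
s₁²/n₁ = 9.99²/26 = 3.8385,  s₂²/n₂ = 9.20²/24 = 3.5267
SE = √(s₁²/n₁ + s₂²/n₂) = √(3.8385 + 3.5267) = 2.7139
df (Welch-Satterthwaite) = (s₁²/n₁ + s₂²/n₂)² / [(s₁²/n₁)²/(n₁-1) + (s₂²/n₂)²/(n₂-1)] ≈ 48.00
t = (x̄₁ - x̄₂) / SE = (57.80 - 58.32) / 2.7139 = -0.52 / 2.7139 = -0.192
p-value = 0.8489

Since p-value > α = 0.05, we fail to reject H₀.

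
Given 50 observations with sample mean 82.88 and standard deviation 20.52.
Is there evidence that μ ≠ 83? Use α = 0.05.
One-sample t-test:
H₀: μ = 83
H₁: μ ≠ 83
df = n - 1 = 49
t = (x̄ - μ₀) / (s/√n) = (82.88 - 83) / (20.52/√50) = -0.041
p-value = 0.9672

Since p-value > α = 0.05, we fail to reject H₀.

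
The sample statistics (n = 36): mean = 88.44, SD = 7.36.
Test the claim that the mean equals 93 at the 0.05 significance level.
One-sample t-test:
H₀: μ = 93
H₁: μ ≠ 93
df = n - 1 = 35
t = (x̄ - μ₀) / (s/√n) = (88.44 - 93) / (7.36/√36) = -3.717
p-value = 0.0007

Since p-value < α = 0.05, we reject H₀.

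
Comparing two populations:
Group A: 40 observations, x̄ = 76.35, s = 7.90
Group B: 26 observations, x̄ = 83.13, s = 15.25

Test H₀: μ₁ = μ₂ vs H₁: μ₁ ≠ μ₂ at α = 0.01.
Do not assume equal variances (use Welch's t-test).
Welch's two-sample t-test:
H₀: μ₁ = μ₂
H₁: μ₁ ≠ μ₂
s₁²/n₁ = 7.90²/40 = 1.5603,  s₂²/n₂ = 15.25²/26 = 8.9447
SE = √(s₁²/n₁ + s₂²/n₂) = √(1.5603 + 8.9447) = 3.2411
df (Welch-Satterthwaite) = (s₁²/n₁ + s₂²/n₂)² / [(s₁²/n₁)²/(n₁-1) + (s₂²/n₂)²/(n₂-1)] ≈ 33.82
t = (x̄₁ - x̄₂) / SE = (76.35 - 83.13) / 3.2411 = -6.78 / 3.2411 = -2.092
p-value = 0.0440

Since p-value > α = 0.01, we fail to reject H₀.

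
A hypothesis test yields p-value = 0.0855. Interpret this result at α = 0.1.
Since p = 0.0855 < α = 0.1, reject H₀.
There is sufficient evidence to reject the null hypothesis; the result is statistically significant at the 0.1 level.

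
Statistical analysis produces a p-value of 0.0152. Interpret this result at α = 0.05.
Since p = 0.0152 < α = 0.05, reject H₀.
There is sufficient evidence to reject the null hypothesis; the result is statistically significant at the 0.05 level.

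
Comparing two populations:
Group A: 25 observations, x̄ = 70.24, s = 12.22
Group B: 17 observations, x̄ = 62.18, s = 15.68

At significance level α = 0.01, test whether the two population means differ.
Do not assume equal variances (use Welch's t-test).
Welch's two-sample t-test:
H₀: μ₁ = μ₂
H₁: μ₁ ≠ μ₂
s₁²/n₁ = 12.22²/25 = 5.9731,  s₂²/n₂ = 15.68²/17 = 14.4625
SE = √(s₁²/n₁ + s₂²/n₂) = √(5.9731 + 14.4625) = 4.5206
df (Welch-Satterthwaite) = (s₁²/n₁ + s₂²/n₂)² / [(s₁²/n₁)²/(n₁-1) + (s₂²/n₂)²/(n₂-1)] ≈ 28.68
t = (x̄₁ - x̄₂) / SE = (70.24 - 62.18) / 4.5206 = 8.06 / 4.5206 = 1.783
p-value = 0.0852

Since p-value > α = 0.01, we fail to reject H₀.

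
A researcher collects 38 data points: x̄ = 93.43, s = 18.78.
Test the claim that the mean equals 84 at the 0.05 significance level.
One-sample t-test:
H₀: μ = 84
H₁: μ ≠ 84
df = n - 1 = 37
t = (x̄ - μ₀) / (s/√n) = (93.43 - 84) / (18.78/√38) = 3.095
p-value = 0.0037

Since p-value < α = 0.05, we reject H₀.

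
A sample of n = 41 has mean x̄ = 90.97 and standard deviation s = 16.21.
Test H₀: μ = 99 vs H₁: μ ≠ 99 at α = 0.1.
One-sample t-test:
H₀: μ = 99
H₁: μ ≠ 99
df = n - 1 = 40
t = (x̄ - μ₀) / (s/√n) = (90.97 - 99) / (16.21/√41) = -3.172
p-value = 0.0029

Since p-value < α = 0.1, we reject H₀.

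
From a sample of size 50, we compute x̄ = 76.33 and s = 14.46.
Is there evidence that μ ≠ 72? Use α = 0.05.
One-sample t-test:
H₀: μ = 72
H₁: μ ≠ 72
df = n - 1 = 49
t = (x̄ - μ₀) / (s/√n) = (76.33 - 72) / (14.46/√50) = 2.117
p-value = 0.0393

Since p-value < α = 0.05, we reject H₀.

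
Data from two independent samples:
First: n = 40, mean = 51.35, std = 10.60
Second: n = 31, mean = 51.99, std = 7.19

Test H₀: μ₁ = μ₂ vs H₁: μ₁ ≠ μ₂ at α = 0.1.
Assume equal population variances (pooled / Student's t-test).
Student's two-sample t-test (equal variances):
H₀: μ₁ = μ₂
H₁: μ₁ ≠ μ₂
df = n₁ + n₂ - 2 = 69
Pooled variance s_p² = [(n₁-1)s₁² + (n₂-1)s₂²] / (n₁ + n₂ - 2) = [(39)(10.60²) + (30)(7.19²)] / 69 = 85.9844
SE = √(s_p²(1/n₁ + 1/n₂)) = √(85.9844 × (1/40 + 1/31)) = 2.2189
t = (x̄₁ - x̄₂) / SE = (51.35 - 51.99) / 2.2189 = -0.64 / 2.2189 = -0.288
p-value = 0.7739

Since p-value > α = 0.1, we fail to reject H₀.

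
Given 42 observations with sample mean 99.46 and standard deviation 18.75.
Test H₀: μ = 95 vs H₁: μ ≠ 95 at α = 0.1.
One-sample t-test:
H₀: μ = 95
H₁: μ ≠ 95
df = n - 1 = 41
t = (x̄ - μ₀) / (s/√n) = (99.46 - 95) / (18.75/√42) = 1.542
p-value = 0.1309

Since p-value > α = 0.1, we fail to reject H₀.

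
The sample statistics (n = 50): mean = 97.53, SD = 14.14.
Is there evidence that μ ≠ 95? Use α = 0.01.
One-sample t-test:
H₀: μ = 95
H₁: μ ≠ 95
df = n - 1 = 49
t = (x̄ - μ₀) / (s/√n) = (97.53 - 95) / (14.14/√50) = 1.265
p-value = 0.2118

Since p-value > α = 0.01, we fail to reject H₀.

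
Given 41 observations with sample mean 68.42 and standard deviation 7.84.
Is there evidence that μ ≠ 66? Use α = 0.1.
One-sample t-test:
H₀: μ = 66
H₁: μ ≠ 66
df = n - 1 = 40
t = (x̄ - μ₀) / (s/√n) = (68.42 - 66) / (7.84/√41) = 1.976
p-value = 0.0550

Since p-value < α = 0.1, we reject H₀.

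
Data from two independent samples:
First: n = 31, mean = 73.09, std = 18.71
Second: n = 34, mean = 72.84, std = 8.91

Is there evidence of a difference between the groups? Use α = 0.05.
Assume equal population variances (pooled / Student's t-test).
Student's two-sample t-test (equal variances):
H₀: μ₁ = μ₂
H₁: μ₁ ≠ μ₂
df = n₁ + n₂ - 2 = 63
Pooled variance s_p² = [(n₁-1)s₁² + (n₂-1)s₂²] / (n₁ + n₂ - 2) = [(30)(18.71²) + (33)(8.91²)] / 63 = 208.2814
SE = √(s_p²(1/n₁ + 1/n₂)) = √(208.2814 × (1/31 + 1/34)) = 3.5839
t = (x̄₁ - x̄₂) / SE = (73.09 - 72.84) / 3.5839 = 0.25 / 3.5839 = 0.070
p-value = 0.9446

Since p-value > α = 0.05, we fail to reject H₀.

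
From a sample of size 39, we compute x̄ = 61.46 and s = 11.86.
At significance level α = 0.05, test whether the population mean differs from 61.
One-sample t-test:
H₀: μ = 61
H₁: μ ≠ 61
df = n - 1 = 38
t = (x̄ - μ₀) / (s/√n) = (61.46 - 61) / (11.86/√39) = 0.242
p-value = 0.8099

Since p-value > α = 0.05, we fail to reject H₀.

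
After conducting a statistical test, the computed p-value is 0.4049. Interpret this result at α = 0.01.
Since p = 0.4049 > α = 0.01, fail to reject H₀.
There is insufficient evidence to reject the null hypothesis; the result is not statistically significant at the 0.01 level.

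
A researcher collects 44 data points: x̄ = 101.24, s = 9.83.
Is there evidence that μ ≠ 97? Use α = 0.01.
One-sample t-test:
H₀: μ = 97
H₁: μ ≠ 97
df = n - 1 = 43
t = (x̄ - μ₀) / (s/√n) = (101.24 - 97) / (9.83/√44) = 2.861
p-value = 0.0065

Since p-value < α = 0.01, we reject H₀.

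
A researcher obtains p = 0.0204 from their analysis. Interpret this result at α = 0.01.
Since p = 0.0204 > α = 0.01, fail to reject H₀.
There is insufficient evidence to reject the null hypothesis; the result is not statistically significant at the 0.01 level.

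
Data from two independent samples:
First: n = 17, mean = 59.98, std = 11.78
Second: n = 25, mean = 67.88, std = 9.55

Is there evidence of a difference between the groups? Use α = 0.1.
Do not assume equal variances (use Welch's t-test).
Welch's two-sample t-test:
H₀: μ₁ = μ₂
H₁: μ₁ ≠ μ₂
s₁²/n₁ = 11.78²/17 = 8.1628,  s₂²/n₂ = 9.55²/25 = 3.6481
SE = √(s₁²/n₁ + s₂²/n₂) = √(8.1628 + 3.6481) = 3.4367
df (Welch-Satterthwaite) = (s₁²/n₁ + s₂²/n₂)² / [(s₁²/n₁)²/(n₁-1) + (s₂²/n₂)²/(n₂-1)] ≈ 29.56
t = (x̄₁ - x̄₂) / SE = (59.98 - 67.88) / 3.4367 = -7.90 / 3.4367 = -2.299
p-value = 0.0288

Since p-value < α = 0.1, we reject H₀.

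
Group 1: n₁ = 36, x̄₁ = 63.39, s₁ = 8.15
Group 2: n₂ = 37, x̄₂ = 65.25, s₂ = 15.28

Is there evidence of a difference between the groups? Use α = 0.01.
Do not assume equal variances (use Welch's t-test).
Welch's two-sample t-test:
H₀: μ₁ = μ₂
H₁: μ₁ ≠ μ₂
s₁²/n₁ = 8.15²/36 = 1.8451,  s₂²/n₂ = 15.28²/37 = 6.3102
SE = √(s₁²/n₁ + s₂²/n₂) = √(1.8451 + 6.3102) = 2.8557
df (Welch-Satterthwaite) = (s₁²/n₁ + s₂²/n₂)² / [(s₁²/n₁)²/(n₁-1) + (s₂²/n₂)²/(n₂-1)] ≈ 55.27
t = (x̄₁ - x̄₂) / SE = (63.39 - 65.25) / 2.8557 = -1.86 / 2.8557 = -0.651
p-value = 0.5175

Since p-value > α = 0.01, we fail to reject H₀.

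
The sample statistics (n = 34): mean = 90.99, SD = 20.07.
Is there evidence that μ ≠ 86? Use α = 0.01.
One-sample t-test:
H₀: μ = 86
H₁: μ ≠ 86
df = n - 1 = 33
t = (x̄ - μ₀) / (s/√n) = (90.99 - 86) / (20.07/√34) = 1.450
p-value = 0.1566

Since p-value > α = 0.01, we fail to reject H₀.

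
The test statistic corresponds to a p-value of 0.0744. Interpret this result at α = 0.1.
Since p = 0.0744 < α = 0.1, reject H₀.
There is sufficient evidence to reject the null hypothesis; the result is statistically significant at the 0.1 level.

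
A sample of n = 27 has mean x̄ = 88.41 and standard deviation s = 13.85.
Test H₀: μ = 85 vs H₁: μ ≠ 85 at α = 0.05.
One-sample t-test:
H₀: μ = 85
H₁: μ ≠ 85
df = n - 1 = 26
t = (x̄ - μ₀) / (s/√n) = (88.41 - 85) / (13.85/√27) = 1.279
p-value = 0.2121

Since p-value > α = 0.05, we fail to reject H₀.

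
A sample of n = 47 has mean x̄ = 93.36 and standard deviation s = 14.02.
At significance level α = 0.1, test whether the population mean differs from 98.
One-sample t-test:
H₀: μ = 98
H₁: μ ≠ 98
df = n - 1 = 46
t = (x̄ - μ₀) / (s/√n) = (93.36 - 98) / (14.02/√47) = -2.269
p-value = 0.0280

Since p-value < α = 0.1, we reject H₀.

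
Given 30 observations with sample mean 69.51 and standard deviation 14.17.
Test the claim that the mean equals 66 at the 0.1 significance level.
One-sample t-test:
H₀: μ = 66
H₁: μ ≠ 66
df = n - 1 = 29
t = (x̄ - μ₀) / (s/√n) = (69.51 - 66) / (14.17/√30) = 1.357
p-value = 0.1853

Since p-value > α = 0.1, we fail to reject H₀.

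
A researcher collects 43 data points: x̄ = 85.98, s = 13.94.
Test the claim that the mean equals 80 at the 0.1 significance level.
One-sample t-test:
H₀: μ = 80
H₁: μ ≠ 80
df = n - 1 = 42
t = (x̄ - μ₀) / (s/√n) = (85.98 - 80) / (13.94/√43) = 2.813
p-value = 0.0074

Since p-value < α = 0.1, we reject H₀.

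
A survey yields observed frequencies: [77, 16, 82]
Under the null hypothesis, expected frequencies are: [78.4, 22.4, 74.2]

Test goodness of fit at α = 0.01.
Chi-square goodness of fit test:
H₀: observed counts match expected distribution
H₁: observed counts differ from expected distribution
df = k - 1 = 2
χ² = Σ(O - E)²/E
   = (77 - 78.4)²/78.4 + (16 - 22.4)²/22.4 + (82 - 74.2)²/74.2
   = 0.025 + 1.829 + 0.820
   = 2.67
p-value = 0.2627

Since p-value > α = 0.01, we fail to reject H₀.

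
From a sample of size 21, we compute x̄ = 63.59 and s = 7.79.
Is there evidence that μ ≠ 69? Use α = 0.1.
One-sample t-test:
H₀: μ = 69
H₁: μ ≠ 69
df = n - 1 = 20
t = (x̄ - μ₀) / (s/√n) = (63.59 - 69) / (7.79/√21) = -3.183
p-value = 0.0047

Since p-value < α = 0.1, we reject H₀.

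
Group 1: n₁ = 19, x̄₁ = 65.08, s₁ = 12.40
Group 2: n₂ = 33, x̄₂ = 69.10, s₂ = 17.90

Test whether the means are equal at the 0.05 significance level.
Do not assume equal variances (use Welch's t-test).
Welch's two-sample t-test:
H₀: μ₁ = μ₂
H₁: μ₁ ≠ μ₂
s₁²/n₁ = 12.40²/19 = 8.0926,  s₂²/n₂ = 17.90²/33 = 9.7094
SE = √(s₁²/n₁ + s₂²/n₂) = √(8.0926 + 9.7094) = 4.2192
df (Welch-Satterthwaite) = (s₁²/n₁ + s₂²/n₂)² / [(s₁²/n₁)²/(n₁-1) + (s₂²/n₂)²/(n₂-1)] ≈ 48.13
t = (x̄₁ - x̄₂) / SE = (65.08 - 69.10) / 4.2192 = -4.02 / 4.2192 = -0.953
p-value = 0.3455

Since p-value > α = 0.05, we fail to reject H₀.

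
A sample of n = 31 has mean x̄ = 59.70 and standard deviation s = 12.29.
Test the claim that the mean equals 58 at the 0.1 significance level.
One-sample t-test:
H₀: μ = 58
H₁: μ ≠ 58
df = n - 1 = 30
t = (x̄ - μ₀) / (s/√n) = (59.70 - 58) / (12.29/√31) = 0.770
p-value = 0.4472

Since p-value > α = 0.1, we fail to reject H₀.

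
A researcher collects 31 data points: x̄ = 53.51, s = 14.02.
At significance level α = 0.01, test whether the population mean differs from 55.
One-sample t-test:
H₀: μ = 55
H₁: μ ≠ 55
df = n - 1 = 30
t = (x̄ - μ₀) / (s/√n) = (53.51 - 55) / (14.02/√31) = -0.592
p-value = 0.5585

Since p-value > α = 0.01, we fail to reject H₀.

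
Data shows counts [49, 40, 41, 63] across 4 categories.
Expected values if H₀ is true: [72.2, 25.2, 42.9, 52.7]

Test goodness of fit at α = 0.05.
Chi-square goodness of fit test:
H₀: observed counts match expected distribution
H₁: observed counts differ from expected distribution
df = k - 1 = 3
χ² = Σ(O - E)²/E
   = (49 - 72.2)²/72.2 + (40 - 25.2)²/25.2 + (41 - 42.9)²/42.9 + (63 - 52.7)²/52.7
   = 7.455 + 8.692 + 0.084 + 2.013
   = 18.24
p-value = 0.0004

Since p-value < α = 0.05, we reject H₀.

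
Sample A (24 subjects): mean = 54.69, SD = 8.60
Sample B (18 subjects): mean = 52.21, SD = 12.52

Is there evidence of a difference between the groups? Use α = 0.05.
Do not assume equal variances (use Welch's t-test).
Welch's two-sample t-test:
H₀: μ₁ = μ₂
H₁: μ₁ ≠ μ₂
s₁²/n₁ = 8.60²/24 = 3.0817,  s₂²/n₂ = 12.52²/18 = 8.7084
SE = √(s₁²/n₁ + s₂²/n₂) = √(3.0817 + 8.7084) = 3.4337
df (Welch-Satterthwaite) = (s₁²/n₁ + s₂²/n₂)² / [(s₁²/n₁)²/(n₁-1) + (s₂²/n₂)²/(n₂-1)] ≈ 28.52
t = (x̄₁ - x̄₂) / SE = (54.69 - 52.21) / 3.4337 = 2.48 / 3.4337 = 0.722
p-value = 0.4760

Since p-value > α = 0.05, we fail to reject H₀.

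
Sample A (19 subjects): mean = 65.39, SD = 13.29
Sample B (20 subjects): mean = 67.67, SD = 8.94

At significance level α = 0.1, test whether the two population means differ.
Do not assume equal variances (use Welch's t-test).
Welch's two-sample t-test:
H₀: μ₁ = μ₂
H₁: μ₁ ≠ μ₂
s₁²/n₁ = 13.29²/19 = 9.2960,  s₂²/n₂ = 8.94²/20 = 3.9962
SE = √(s₁²/n₁ + s₂²/n₂) = √(9.2960 + 3.9962) = 3.6458
df (Welch-Satterthwaite) = (s₁²/n₁ + s₂²/n₂)² / [(s₁²/n₁)²/(n₁-1) + (s₂²/n₂)²/(n₂-1)] ≈ 31.32
t = (x̄₁ - x̄₂) / SE = (65.39 - 67.67) / 3.6458 = -2.28 / 3.6458 = -0.625
p-value = 0.5363

Since p-value > α = 0.1, we fail to reject H₀.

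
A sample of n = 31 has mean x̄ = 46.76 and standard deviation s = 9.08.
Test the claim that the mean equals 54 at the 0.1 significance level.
One-sample t-test:
H₀: μ = 54
H₁: μ ≠ 54
df = n - 1 = 30
t = (x̄ - μ₀) / (s/√n) = (46.76 - 54) / (9.08/√31) = -4.439
p-value = 0.0001

Since p-value < α = 0.1, we reject H₀.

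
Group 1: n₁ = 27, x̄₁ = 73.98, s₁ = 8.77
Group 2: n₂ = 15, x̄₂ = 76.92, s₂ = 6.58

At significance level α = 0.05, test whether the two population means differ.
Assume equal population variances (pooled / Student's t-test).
Student's two-sample t-test (equal variances):
H₀: μ₁ = μ₂
H₁: μ₁ ≠ μ₂
df = n₁ + n₂ - 2 = 40
Pooled variance s_p² = [(n₁-1)s₁² + (n₂-1)s₂²] / (n₁ + n₂ - 2) = [(26)(8.77²) + (14)(6.58²)] / 40 = 65.1471
SE = √(s_p²(1/n₁ + 1/n₂)) = √(65.1471 × (1/27 + 1/15)) = 2.5992
t = (x̄₁ - x̄₂) / SE = (73.98 - 76.92) / 2.5992 = -2.94 / 2.5992 = -1.131
p-value = 0.2647

Since p-value > α = 0.05, we fail to reject H₀.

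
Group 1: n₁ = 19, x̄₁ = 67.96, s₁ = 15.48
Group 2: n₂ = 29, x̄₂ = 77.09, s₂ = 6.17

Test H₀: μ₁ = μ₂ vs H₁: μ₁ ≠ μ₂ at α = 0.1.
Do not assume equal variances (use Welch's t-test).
Welch's two-sample t-test:
H₀: μ₁ = μ₂
H₁: μ₁ ≠ μ₂
s₁²/n₁ = 15.48²/19 = 12.6121,  s₂²/n₂ = 6.17²/29 = 1.3127
SE = √(s₁²/n₁ + s₂²/n₂) = √(12.6121 + 1.3127) = 3.7316
df (Welch-Satterthwaite) = (s₁²/n₁ + s₂²/n₂)² / [(s₁²/n₁)²/(n₁-1) + (s₂²/n₂)²/(n₂-1)] ≈ 21.79
t = (x̄₁ - x̄₂) / SE = (67.96 - 77.09) / 3.7316 = -9.13 / 3.7316 = -2.447
p-value = 0.0230

Since p-value < α = 0.1, we reject H₀.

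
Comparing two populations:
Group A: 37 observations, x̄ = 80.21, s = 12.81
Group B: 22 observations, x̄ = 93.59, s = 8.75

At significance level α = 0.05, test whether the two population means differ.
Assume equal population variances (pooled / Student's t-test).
Student's two-sample t-test (equal variances):
H₀: μ₁ = μ₂
H₁: μ₁ ≠ μ₂
df = n₁ + n₂ - 2 = 57
Pooled variance s_p² = [(n₁-1)s₁² + (n₂-1)s₂²] / (n₁ + n₂ - 2) = [(36)(12.81²) + (21)(8.75²)] / 57 = 131.8469
SE = √(s_p²(1/n₁ + 1/n₂)) = √(131.8469 × (1/37 + 1/22)) = 3.0914
t = (x̄₁ - x̄₂) / SE = (80.21 - 93.59) / 3.0914 = -13.38 / 3.0914 = -4.328
p-value = 0.0001

Since p-value < α = 0.05, we reject H₀.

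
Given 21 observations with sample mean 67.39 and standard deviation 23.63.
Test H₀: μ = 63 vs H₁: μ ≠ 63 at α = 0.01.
One-sample t-test:
H₀: μ = 63
H₁: μ ≠ 63
df = n - 1 = 20
t = (x̄ - μ₀) / (s/√n) = (67.39 - 63) / (23.63/√21) = 0.851
p-value = 0.4047

Since p-value > α = 0.01, we fail to reject H₀.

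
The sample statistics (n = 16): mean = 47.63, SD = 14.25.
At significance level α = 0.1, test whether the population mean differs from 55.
One-sample t-test:
H₀: μ = 55
H₁: μ ≠ 55
df = n - 1 = 15
t = (x̄ - μ₀) / (s/√n) = (47.63 - 55) / (14.25/√16) = -2.069
p-value = 0.0563

Since p-value < α = 0.1, we reject H₀.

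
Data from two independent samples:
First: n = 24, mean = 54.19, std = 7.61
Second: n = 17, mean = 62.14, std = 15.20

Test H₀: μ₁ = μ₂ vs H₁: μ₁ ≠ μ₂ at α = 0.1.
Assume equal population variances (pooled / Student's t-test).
Student's two-sample t-test (equal variances):
H₀: μ₁ = μ₂
H₁: μ₁ ≠ μ₂
df = n₁ + n₂ - 2 = 39
Pooled variance s_p² = [(n₁-1)s₁² + (n₂-1)s₂²] / (n₁ + n₂ - 2) = [(23)(7.61²) + (16)(15.20²)] / 39 = 128.9389
SE = √(s_p²(1/n₁ + 1/n₂)) = √(128.9389 × (1/24 + 1/17)) = 3.5996
t = (x̄₁ - x̄₂) / SE = (54.19 - 62.14) / 3.5996 = -7.95 / 3.5996 = -2.209
p-value = 0.0331

Since p-value < α = 0.1, we reject H₀.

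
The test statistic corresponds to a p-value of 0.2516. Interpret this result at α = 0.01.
Since p = 0.2516 > α = 0.01, fail to reject H₀.
There is insufficient evidence to reject the null hypothesis; the result is not statistically significant at the 0.01 level.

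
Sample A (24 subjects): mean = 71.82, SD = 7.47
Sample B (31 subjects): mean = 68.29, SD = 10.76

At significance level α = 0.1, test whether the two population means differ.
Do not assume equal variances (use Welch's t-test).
Welch's two-sample t-test:
H₀: μ₁ = μ₂
H₁: μ₁ ≠ μ₂
s₁²/n₁ = 7.47²/24 = 2.3250,  s₂²/n₂ = 10.76²/31 = 3.7348
SE = √(s₁²/n₁ + s₂²/n₂) = √(2.3250 + 3.7348) = 2.4617
df (Welch-Satterthwaite) = (s₁²/n₁ + s₂²/n₂)² / [(s₁²/n₁)²/(n₁-1) + (s₂²/n₂)²/(n₂-1)] ≈ 52.46
t = (x̄₁ - x̄₂) / SE = (71.82 - 68.29) / 2.4617 = 3.53 / 2.4617 = 1.434
p-value = 0.1575

Since p-value > α = 0.1, we fail to reject H₀.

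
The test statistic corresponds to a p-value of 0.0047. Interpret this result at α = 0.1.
Since p = 0.0047 < α = 0.1, reject H₀.
There is sufficient evidence to reject the null hypothesis; the result is statistically significant at the 0.1 level.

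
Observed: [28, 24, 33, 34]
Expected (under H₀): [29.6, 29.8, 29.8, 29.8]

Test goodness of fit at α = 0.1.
Chi-square goodness of fit test:
H₀: observed counts match expected distribution
H₁: observed counts differ from expected distribution
df = k - 1 = 3
χ² = Σ(O - E)²/E
   = (28 - 29.6)²/29.6 + (24 - 29.8)²/29.8 + (33 - 29.8)²/29.8 + (34 - 29.8)²/29.8
   = 0.086 + 1.129 + 0.344 + 0.592
   = 2.15
p-value = 0.5417

Since p-value > α = 0.1, we fail to reject H₀.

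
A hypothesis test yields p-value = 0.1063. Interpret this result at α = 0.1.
Since p = 0.1063 > α = 0.1, fail to reject H₀.
There is insufficient evidence to reject the null hypothesis; the result is not statistically significant at the 0.1 level.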